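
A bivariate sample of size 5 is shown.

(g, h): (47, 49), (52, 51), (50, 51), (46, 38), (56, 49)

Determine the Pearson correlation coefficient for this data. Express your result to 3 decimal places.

n = 5, Σg = 251, Σh = 238, Σg² = 12665, Σh² = 11448, Σgh = 11997
nΣgh − ΣgΣh = 59985 − 59738 = 247
nΣg² − (Σg)² = 63325 − 63001 = 324; nΣh² − (Σh)² = 57240 − 56644 = 596
r = 247 / √(324 × 596) = 247 / 439.4360 ≈ 0.562

0.562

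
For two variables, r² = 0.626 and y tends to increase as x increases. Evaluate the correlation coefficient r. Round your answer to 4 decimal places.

0.7912

|r| = √0.626 = 0.7912
The association is positive, so r = 0.7912.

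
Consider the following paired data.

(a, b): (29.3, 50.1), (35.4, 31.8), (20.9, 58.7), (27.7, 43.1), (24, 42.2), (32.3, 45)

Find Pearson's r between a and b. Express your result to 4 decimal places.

-0.7451

n = 6, Σa = 169.6, Σb = 270.9, Σa² = 4935.04, Σb² = 12630.39, Σab = 7480.65
nΣab − ΣaΣb = 44883.9 − 45944.64 = -1060.74
nΣa² − (Σa)² = 29610.24 − 28764.16 = 846.08; nΣb² − (Σb)² = 75782.34 − 73386.81 = 2395.53
r = -1060.74 / √(846.08 × 2395.53) = -1060.74 / 1423.6608 ≈ -0.7451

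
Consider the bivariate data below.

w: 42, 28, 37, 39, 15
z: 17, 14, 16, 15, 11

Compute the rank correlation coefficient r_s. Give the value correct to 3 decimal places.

Rank w: 5, 2, 3, 4, 1
Rank z: 5, 2, 4, 3, 1
d = rank(w) − rank(z): 0, 0, -1, 1, 0; Σd² = 2
ρ = 1 − 6Σd² / [n(n²−1)] = 1 − 6×2 / (5×24) = 1 − 12/120 ≈ 0.900

0.900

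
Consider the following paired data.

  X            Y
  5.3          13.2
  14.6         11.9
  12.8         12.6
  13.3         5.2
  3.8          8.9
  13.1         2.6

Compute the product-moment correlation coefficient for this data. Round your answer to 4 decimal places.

n = 6, ΣX = 62.9, ΣY = 54.4, ΣX² = 768.03, ΣY² = 587.62, ΣXY = 542.02
nΣXY − ΣXΣY = 3252.12 − 3421.76 = -169.64
nΣX² − (ΣX)² = 4608.18 − 3956.41 = 651.77; nΣY² − (ΣY)² = 3525.72 − 2959.36 = 566.36
r = -169.64 / √(651.77 × 566.36) = -169.64 / 607.5660 ≈ -0.2792

-0.2792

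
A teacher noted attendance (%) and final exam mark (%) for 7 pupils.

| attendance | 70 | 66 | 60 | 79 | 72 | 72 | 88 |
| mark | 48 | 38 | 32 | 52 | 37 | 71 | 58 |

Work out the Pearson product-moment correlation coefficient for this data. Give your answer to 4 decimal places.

0.5948

n = 7, Σx = 507, Σy = 336, Σx² = 37209, Σy² = 17250, Σxy = 24776
nΣxy − ΣxΣy = 173432 − 170352 = 3080
nΣx² − (Σx)² = 260463 − 257049 = 3414; nΣy² − (Σy)² = 120750 − 112896 = 7854
r = 3080 / √(3414 × 7854) = 3080 / 5178.1808 ≈ 0.5948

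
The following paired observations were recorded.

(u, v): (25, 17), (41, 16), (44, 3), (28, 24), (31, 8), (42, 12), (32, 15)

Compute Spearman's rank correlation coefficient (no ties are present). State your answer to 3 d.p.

-0.714

Rank u: 1, 5, 7, 2, 3, 6, 4
Rank v: 6, 5, 1, 7, 2, 3, 4
d = rank(u) − rank(v): -5, 0, 6, -5, 1, 3, 0; Σd² = 96
ρ = 1 − 6Σd² / [n(n²−1)] = 1 − 6×96 / (7×48) = 1 − 576/336 ≈ -0.714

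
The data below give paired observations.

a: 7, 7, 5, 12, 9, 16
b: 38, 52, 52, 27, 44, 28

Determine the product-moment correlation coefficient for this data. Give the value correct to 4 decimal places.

n = 6, Σa = 56, Σb = 241, Σa² = 604, Σb² = 10301, Σab = 2058
nΣab − ΣaΣb = 12348 − 13496 = -1148
nΣa² − (Σa)² = 3624 − 3136 = 488; nΣb² − (Σb)² = 61806 − 58081 = 3725
r = -1148 / √(488 × 3725) = -1148 / 1348.2581 ≈ -0.8515

-0.8515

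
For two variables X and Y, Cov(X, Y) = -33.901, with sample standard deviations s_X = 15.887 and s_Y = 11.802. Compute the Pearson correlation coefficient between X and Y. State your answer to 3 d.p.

-0.181

r = Cov(X,Y) / (s_X · s_Y) = -33.901 / (15.887 × 11.802)
  = -33.901 / 187.4984 ≈ -0.181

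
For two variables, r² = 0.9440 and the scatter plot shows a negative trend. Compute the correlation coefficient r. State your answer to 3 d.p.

-0.972

|r| = √0.9440 = 0.972
The association is negative, so r = −0.972.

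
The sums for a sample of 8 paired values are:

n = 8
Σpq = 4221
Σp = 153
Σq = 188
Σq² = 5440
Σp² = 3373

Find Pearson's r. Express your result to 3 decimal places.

0.926

r = (nΣpq − ΣpΣq) / √[(nΣp² − (Σp)²)(nΣq² − (Σq)²)]
Numerator: 8×4221 − 153×188 = 5004
Denominator: √[(26984 − 23409)(43520 − 35344)] = √[3575 × 8176] = 5406.4036
r = 5004 / 5406.4036 ≈ 0.926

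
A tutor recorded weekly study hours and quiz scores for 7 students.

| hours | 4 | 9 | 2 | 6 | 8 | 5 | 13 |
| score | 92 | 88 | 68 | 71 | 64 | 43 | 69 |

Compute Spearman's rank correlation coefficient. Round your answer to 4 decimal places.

Rank hours: 2, 6, 1, 4, 5, 3, 7
Rank score: 7, 6, 3, 5, 2, 1, 4
d = rank(hours) − rank(score): -5, 0, -2, -1, 3, 2, 3; Σd² = 52
ρ = 1 − 6Σd² / [n(n²−1)] = 1 − 6×52 / (7×48) = 1 − 312/336 ≈ 0.0714

0.0714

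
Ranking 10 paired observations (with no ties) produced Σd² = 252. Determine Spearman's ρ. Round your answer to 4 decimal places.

ρ = 1 − 6Σd² / [n(n²−1)] = 1 − 6×252 / (10×99)
  = 1 − 1512/990 = 1 − 1.52727 ≈ -0.5273

-0.5273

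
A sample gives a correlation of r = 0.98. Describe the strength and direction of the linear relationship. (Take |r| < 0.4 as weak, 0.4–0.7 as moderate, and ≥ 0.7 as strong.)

r = 0.98 > 0 so the relationship is positive.
|r| = 0.98, which falls in the strong range.

strong positive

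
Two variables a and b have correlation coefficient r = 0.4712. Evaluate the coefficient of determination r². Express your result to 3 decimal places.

r² = (0.4712)² = 0.222

0.222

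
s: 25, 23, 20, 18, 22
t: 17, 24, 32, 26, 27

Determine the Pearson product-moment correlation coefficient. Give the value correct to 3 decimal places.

-0.723

n = 5, Σs = 108, Σt = 126, Σs² = 2362, Σt² = 3294, Σst = 2679
nΣst − ΣsΣt = 13395 − 13608 = -213
nΣs² − (Σs)² = 11810 − 11664 = 146; nΣt² − (Σt)² = 16470 − 15876 = 594
r = -213 / √(146 × 594) = -213 / 294.4894 ≈ -0.723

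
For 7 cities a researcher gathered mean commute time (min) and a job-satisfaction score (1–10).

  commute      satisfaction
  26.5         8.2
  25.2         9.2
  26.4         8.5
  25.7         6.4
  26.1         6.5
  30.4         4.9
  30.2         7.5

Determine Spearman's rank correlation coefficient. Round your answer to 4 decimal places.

-0.4286

Rank commute: 5, 1, 4, 2, 3, 7, 6
Rank satisfaction: 5, 7, 6, 2, 3, 1, 4
d = rank(commute) − rank(satisfaction): 0, -6, -2, 0, 0, 6, 2; Σd² = 80
ρ = 1 − 6Σd² / [n(n²−1)] = 1 − 6×80 / (7×48) = 1 − 480/336 ≈ -0.4286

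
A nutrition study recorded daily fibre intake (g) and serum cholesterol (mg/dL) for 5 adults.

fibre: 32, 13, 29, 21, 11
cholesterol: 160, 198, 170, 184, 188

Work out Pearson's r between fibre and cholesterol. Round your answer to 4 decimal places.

n = 5, Σx = 106, Σy = 900, Σx² = 2596, Σy² = 162904, Σxy = 18556
nΣxy − ΣxΣy = 92780 − 95400 = -2620
nΣx² − (Σx)² = 12980 − 11236 = 1744; nΣy² − (Σy)² = 814520 − 810000 = 4520
r = -2620 / √(1744 × 4520) = -2620 / 2807.6467 ≈ -0.9332

-0.9332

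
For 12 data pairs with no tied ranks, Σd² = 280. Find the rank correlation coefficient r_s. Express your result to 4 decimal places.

ρ = 1 − 6Σd² / [n(n²−1)] = 1 − 6×280 / (12×143)
  = 1 − 1680/1716 = 1 − 0.97902 ≈ 0.0210

0.0210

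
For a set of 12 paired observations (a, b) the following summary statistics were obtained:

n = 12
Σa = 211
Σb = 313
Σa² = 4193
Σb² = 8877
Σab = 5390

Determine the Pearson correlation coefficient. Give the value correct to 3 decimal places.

r = (nΣab − ΣaΣb) / √[(nΣa² − (Σa)²)(nΣb² − (Σb)²)]
Numerator: 12×5390 − 211×313 = -1363
Denominator: √[(50316 − 44521)(106524 − 97969)] = √[5795 × 8555] = 7041.0386
r = -1363 / 7041.0386 ≈ -0.194

-0.194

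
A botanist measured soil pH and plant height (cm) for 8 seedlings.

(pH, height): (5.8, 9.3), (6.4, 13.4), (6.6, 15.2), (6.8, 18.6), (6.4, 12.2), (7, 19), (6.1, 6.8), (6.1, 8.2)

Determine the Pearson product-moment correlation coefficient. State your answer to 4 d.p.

n = 8, Σx = 51.2, Σy = 102.7, Σx² = 328.78, Σy² = 1466.37, Σxy = 669.08
nΣxy − ΣxΣy = 5352.64 − 5258.24 = 94.4
nΣx² − (Σx)² = 2630.24 − 2621.44 = 8.8; nΣy² − (Σy)² = 11730.96 − 10547.29 = 1183.67
r = 94.4 / √(8.8 × 1183.67) = 94.4 / 102.0603 ≈ 0.9249

0.9249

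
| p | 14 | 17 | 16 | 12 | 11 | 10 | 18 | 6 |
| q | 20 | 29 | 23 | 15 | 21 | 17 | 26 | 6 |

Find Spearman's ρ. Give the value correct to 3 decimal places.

0.857

Rank p: 5, 7, 6, 4, 3, 2, 8, 1
Rank q: 4, 8, 6, 2, 5, 3, 7, 1
d = rank(p) − rank(q): 1, -1, 0, 2, -2, -1, 1, 0; Σd² = 12
ρ = 1 − 6Σd² / [n(n²−1)] = 1 − 6×12 / (8×63) = 1 − 72/504 ≈ 0.857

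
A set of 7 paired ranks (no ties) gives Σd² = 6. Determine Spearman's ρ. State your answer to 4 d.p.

0.8929

ρ = 1 − 6Σd² / [n(n²−1)] = 1 − 6×6 / (7×48)
  = 1 − 36/336 = 1 − 0.10714 ≈ 0.8929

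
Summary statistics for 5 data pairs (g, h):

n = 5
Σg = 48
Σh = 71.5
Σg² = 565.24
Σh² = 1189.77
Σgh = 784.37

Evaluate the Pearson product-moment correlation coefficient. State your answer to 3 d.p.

r = (nΣgh − ΣgΣh) / √[(nΣg² − (Σg)²)(nΣh² − (Σh)²)]
Numerator: 5×784.37 − 48×71.5 = 489.85
Denominator: √[(2826.2 − 2304)(5948.85 − 5112.25)] = √[522.2 × 836.6] = 660.9633
r = 489.85 / 660.9633 ≈ 0.741

0.741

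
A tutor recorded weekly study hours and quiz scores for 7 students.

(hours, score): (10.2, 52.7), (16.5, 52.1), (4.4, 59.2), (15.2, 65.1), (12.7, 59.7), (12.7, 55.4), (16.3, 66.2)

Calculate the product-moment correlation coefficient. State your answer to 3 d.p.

0.200

n = 7, Σx = 88, Σy = 410.4, Σx² = 1214.96, Σy² = 24250.04, Σxy = 5188.02
nΣxy − ΣxΣy = 36316.14 − 36115.2 = 200.94
nΣx² − (Σx)² = 8504.72 − 7744 = 760.72; nΣy² − (Σy)² = 169750.28 − 168428.16 = 1322.12
r = 200.94 / √(760.72 × 1322.12) = 200.94 / 1002.8774 ≈ 0.200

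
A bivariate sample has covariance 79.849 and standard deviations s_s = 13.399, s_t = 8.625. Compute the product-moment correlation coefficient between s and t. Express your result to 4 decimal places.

r = Cov(s,t) / (s_s · s_t) = 79.849 / (13.399 × 8.625)
  = 79.849 / 115.5664 ≈ 0.6909

0.6909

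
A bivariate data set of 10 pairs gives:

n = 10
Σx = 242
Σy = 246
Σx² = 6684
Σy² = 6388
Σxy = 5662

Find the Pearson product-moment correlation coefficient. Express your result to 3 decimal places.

-0.552

r = (nΣxy − ΣxΣy) / √[(nΣx² − (Σx)²)(nΣy² − (Σy)²)]
Numerator: 10×5662 − 242×246 = -2912
Denominator: √[(66840 − 58564)(63880 − 60516)] = √[8276 × 3364] = 5276.4064
r = -2912 / 5276.4064 ≈ -0.552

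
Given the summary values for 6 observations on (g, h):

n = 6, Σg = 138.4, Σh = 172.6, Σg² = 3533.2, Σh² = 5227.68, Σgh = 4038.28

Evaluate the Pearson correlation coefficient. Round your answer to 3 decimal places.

r = (nΣgh − ΣgΣh) / √[(nΣg² − (Σg)²)(nΣh² − (Σh)²)]
Numerator: 6×4038.28 − 138.4×172.6 = 341.84
Denominator: √[(21199.2 − 19154.56)(31366.08 − 29790.76)] = √[2044.64 × 1575.32] = 1794.7040
r = 341.84 / 1794.7040 ≈ 0.190

0.190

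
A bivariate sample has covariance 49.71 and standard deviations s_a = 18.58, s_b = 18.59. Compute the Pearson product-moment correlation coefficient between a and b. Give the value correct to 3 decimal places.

0.144

r = Cov(a,b) / (s_a · s_b) = 49.71 / (18.58 × 18.59)
  = 49.71 / 345.4022 ≈ 0.144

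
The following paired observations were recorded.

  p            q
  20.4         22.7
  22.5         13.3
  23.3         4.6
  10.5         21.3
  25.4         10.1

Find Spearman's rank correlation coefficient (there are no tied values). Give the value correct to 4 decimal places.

Rank p: 2, 3, 4, 1, 5
Rank q: 5, 3, 1, 4, 2
d = rank(p) − rank(q): -3, 0, 3, -3, 3; Σd² = 36
ρ = 1 − 6Σd² / [n(n²−1)] = 1 − 6×36 / (5×24) = 1 − 216/120 ≈ -0.8000

-0.8000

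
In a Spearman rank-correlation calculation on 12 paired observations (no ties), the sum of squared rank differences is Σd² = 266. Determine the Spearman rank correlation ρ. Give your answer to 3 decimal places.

0.070

ρ = 1 − 6Σd² / [n(n²−1)] = 1 − 6×266 / (12×143)
  = 1 − 1596/1716 = 1 − 0.9301 ≈ 0.070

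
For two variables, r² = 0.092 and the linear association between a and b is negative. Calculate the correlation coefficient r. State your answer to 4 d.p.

-0.3033

|r| = √0.092 = 0.3033
The association is negative, so r = −0.3033.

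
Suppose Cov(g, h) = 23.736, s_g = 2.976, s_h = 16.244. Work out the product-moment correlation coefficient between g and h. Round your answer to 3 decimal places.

r = Cov(g,h) / (s_g · s_h) = 23.736 / (2.976 × 16.244)
  = 23.736 / 48.3421 ≈ 0.491

0.491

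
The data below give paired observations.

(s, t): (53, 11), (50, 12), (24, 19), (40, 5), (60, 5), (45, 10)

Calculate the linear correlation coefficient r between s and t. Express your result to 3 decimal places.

-0.683

n = 6, Σs = 272, Σt = 62, Σs² = 13110, Σt² = 776, Σst = 2589
nΣst − ΣsΣt = 15534 − 16864 = -1330
nΣs² − (Σs)² = 78660 − 73984 = 4676; nΣt² − (Σt)² = 4656 − 3844 = 812
r = -1330 / √(4676 × 812) = -1330 / 1948.5667 ≈ -0.683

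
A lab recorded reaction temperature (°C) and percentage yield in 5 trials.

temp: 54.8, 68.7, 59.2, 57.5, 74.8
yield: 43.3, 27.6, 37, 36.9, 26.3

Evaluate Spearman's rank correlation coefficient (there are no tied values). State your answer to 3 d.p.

-0.900

Rank temp: 1, 4, 3, 2, 5
Rank yield: 5, 2, 4, 3, 1
d = rank(temp) − rank(yield): -4, 2, -1, -1, 4; Σd² = 38
ρ = 1 − 6Σd² / [n(n²−1)] = 1 − 6×38 / (5×24) = 1 − 228/120 ≈ -0.900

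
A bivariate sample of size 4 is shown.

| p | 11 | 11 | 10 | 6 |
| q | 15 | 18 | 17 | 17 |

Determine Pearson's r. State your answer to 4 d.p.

n = 4, Σp = 38, Σq = 67, Σp² = 378, Σq² = 1127, Σpq = 635
nΣpq − ΣpΣq = 2540 − 2546 = -6
nΣp² − (Σp)² = 1512 − 1444 = 68; nΣq² − (Σq)² = 4508 − 4489 = 19
r = -6 / √(68 × 19) = -6 / 35.9444 ≈ -0.1669

-0.1669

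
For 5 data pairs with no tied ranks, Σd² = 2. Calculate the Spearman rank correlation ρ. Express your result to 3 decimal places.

0.900

ρ = 1 − 6Σd² / [n(n²−1)] = 1 − 6×2 / (5×24)
  = 1 − 12/120 = 1 − 0.1000 ≈ 0.900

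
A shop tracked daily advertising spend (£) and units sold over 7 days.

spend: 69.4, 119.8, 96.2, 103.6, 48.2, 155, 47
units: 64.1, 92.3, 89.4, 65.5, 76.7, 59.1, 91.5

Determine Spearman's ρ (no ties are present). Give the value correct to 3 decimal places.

Rank spend: 3, 6, 4, 5, 2, 7, 1
Rank units: 2, 7, 5, 3, 4, 1, 6
d = rank(spend) − rank(units): 1, -1, -1, 2, -2, 6, -5; Σd² = 72
ρ = 1 − 6Σd² / [n(n²−1)] = 1 − 6×72 / (7×48) = 1 − 432/336 ≈ -0.286

-0.286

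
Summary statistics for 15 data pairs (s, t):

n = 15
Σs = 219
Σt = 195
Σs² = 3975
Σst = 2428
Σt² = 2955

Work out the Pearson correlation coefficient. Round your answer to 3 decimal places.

-0.733

r = (nΣst − ΣsΣt) / √[(nΣs² − (Σs)²)(nΣt² − (Σt)²)]
Numerator: 15×2428 − 219×195 = -6285
Denominator: √[(59625 − 47961)(44325 − 38025)] = √[11664 × 6300] = 8572.2342
r = -6285 / 8572.2342 ≈ -0.733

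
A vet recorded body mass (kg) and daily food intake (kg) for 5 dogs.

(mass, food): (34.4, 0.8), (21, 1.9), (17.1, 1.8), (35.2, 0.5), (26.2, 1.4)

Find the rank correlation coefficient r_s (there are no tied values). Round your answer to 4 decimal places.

-0.9000

Rank mass: 4, 2, 1, 5, 3
Rank food: 2, 5, 4, 1, 3
d = rank(mass) − rank(food): 2, -3, -3, 4, 0; Σd² = 38
ρ = 1 − 6Σd² / [n(n²−1)] = 1 − 6×38 / (5×24) = 1 − 228/120 ≈ -0.9000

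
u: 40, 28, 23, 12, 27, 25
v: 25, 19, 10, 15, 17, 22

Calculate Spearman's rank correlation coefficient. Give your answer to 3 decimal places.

Rank u: 6, 5, 2, 1, 4, 3
Rank v: 6, 4, 1, 2, 3, 5
d = rank(u) − rank(v): 0, 1, 1, -1, 1, -2; Σd² = 8
ρ = 1 − 6Σd² / [n(n²−1)] = 1 − 6×8 / (6×35) = 1 − 48/210 ≈ 0.771

0.771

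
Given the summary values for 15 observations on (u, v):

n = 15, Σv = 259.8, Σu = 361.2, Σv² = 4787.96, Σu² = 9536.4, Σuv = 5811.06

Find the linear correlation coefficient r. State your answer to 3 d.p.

-0.905

r = (nΣuv − ΣuΣv) / √[(nΣu² − (Σu)²)(nΣv² − (Σv)²)]
Numerator: 15×5811.06 − 361.2×259.8 = -6673.86
Denominator: √[(143046 − 130465.44)(71819.4 − 67496.04)] = √[12580.56 × 4323.36] = 7374.9773
r = -6673.86 / 7374.9773 ≈ -0.905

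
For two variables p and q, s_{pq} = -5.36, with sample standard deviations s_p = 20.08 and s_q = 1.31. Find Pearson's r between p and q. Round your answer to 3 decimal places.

-0.204

r = Cov(p,q) / (s_p · s_q) = -5.36 / (20.08 × 1.31)
  = -5.36 / 26.3048 ≈ -0.204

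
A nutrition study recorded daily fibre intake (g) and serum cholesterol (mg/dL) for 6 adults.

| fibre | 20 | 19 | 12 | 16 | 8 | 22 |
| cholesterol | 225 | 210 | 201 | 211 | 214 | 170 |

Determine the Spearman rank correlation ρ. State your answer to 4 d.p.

Rank fibre: 5, 4, 2, 3, 1, 6
Rank cholesterol: 6, 3, 2, 4, 5, 1
d = rank(fibre) − rank(cholesterol): -1, 1, 0, -1, -4, 5; Σd² = 44
ρ = 1 − 6Σd² / [n(n²−1)] = 1 − 6×44 / (6×35) = 1 − 264/210 ≈ -0.2571

-0.2571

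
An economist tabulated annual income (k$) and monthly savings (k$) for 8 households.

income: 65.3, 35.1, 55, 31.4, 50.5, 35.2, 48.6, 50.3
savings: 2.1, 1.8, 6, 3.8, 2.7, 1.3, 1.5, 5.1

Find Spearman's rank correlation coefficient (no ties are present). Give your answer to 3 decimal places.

Rank income: 8, 2, 7, 1, 6, 3, 4, 5
Rank savings: 4, 3, 8, 6, 5, 1, 2, 7
d = rank(income) − rank(savings): 4, -1, -1, -5, 1, 2, 2, -2; Σd² = 56
ρ = 1 − 6Σd² / [n(n²−1)] = 1 − 6×56 / (8×63) = 1 − 336/504 ≈ 0.333

0.333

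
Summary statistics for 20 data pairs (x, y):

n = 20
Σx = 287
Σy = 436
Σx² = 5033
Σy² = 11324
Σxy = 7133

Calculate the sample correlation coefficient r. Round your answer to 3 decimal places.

0.679

r = (nΣxy − ΣxΣy) / √[(nΣx² − (Σx)²)(nΣy² − (Σy)²)]
Numerator: 20×7133 − 287×436 = 17528
Denominator: √[(100660 − 82369)(226480 − 190096)] = √[18291 × 36384] = 25797.2817
r = 17528 / 25797.2817 ≈ 0.679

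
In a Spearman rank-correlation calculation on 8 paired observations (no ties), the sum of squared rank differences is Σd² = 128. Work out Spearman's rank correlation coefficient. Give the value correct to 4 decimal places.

-0.5238

ρ = 1 − 6Σd² / [n(n²−1)] = 1 − 6×128 / (8×63)
  = 1 − 768/504 = 1 − 1.52381 ≈ -0.5238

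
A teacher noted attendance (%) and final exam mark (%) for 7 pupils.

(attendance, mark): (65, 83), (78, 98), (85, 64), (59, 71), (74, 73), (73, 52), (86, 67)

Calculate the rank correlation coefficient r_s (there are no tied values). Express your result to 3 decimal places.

Rank attendance: 2, 5, 6, 1, 4, 3, 7
Rank mark: 6, 7, 2, 4, 5, 1, 3
d = rank(attendance) − rank(mark): -4, -2, 4, -3, -1, 2, 4; Σd² = 66
ρ = 1 − 6Σd² / [n(n²−1)] = 1 − 6×66 / (7×48) = 1 − 396/336 ≈ -0.179

-0.179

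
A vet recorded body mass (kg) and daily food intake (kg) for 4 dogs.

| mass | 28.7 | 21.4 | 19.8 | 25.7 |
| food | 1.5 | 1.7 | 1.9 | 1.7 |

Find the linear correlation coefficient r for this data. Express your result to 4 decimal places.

-0.8959

n = 4, Σx = 95.6, Σy = 6.8, Σx² = 2334.18, Σy² = 11.64, Σxy = 160.74
nΣxy − ΣxΣy = 642.96 − 650.08 = -7.12
nΣx² − (Σx)² = 9336.72 − 9139.36 = 197.36; nΣy² − (Σy)² = 46.56 − 46.24 = 0.32
r = -7.12 / √(197.36 × 0.32) = -7.12 / 7.9470 ≈ -0.8959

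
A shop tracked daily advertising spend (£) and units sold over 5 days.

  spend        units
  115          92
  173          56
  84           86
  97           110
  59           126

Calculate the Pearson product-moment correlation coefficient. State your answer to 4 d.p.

n = 5, Σx = 528, Σy = 470, Σx² = 63100, Σy² = 46972, Σxy = 45596
nΣxy − ΣxΣy = 227980 − 248160 = -20180
nΣx² − (Σx)² = 315500 − 278784 = 36716; nΣy² − (Σy)² = 234860 − 220900 = 13960
r = -20180 / √(36716 × 13960) = -20180 / 22639.6855 ≈ -0.8914

-0.8914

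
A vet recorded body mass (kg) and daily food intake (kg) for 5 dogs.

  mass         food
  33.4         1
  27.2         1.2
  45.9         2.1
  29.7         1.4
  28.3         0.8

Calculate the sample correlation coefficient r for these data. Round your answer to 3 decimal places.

n = 5, Σx = 164.5, Σy = 6.5, Σx² = 5645.19, Σy² = 9.45, Σxy = 226.65
nΣxy − ΣxΣy = 1133.25 − 1069.25 = 64
nΣx² − (Σx)² = 28225.95 − 27060.25 = 1165.7; nΣy² − (Σy)² = 47.25 − 42.25 = 5
r = 64 / √(1165.7 × 5) = 64 / 76.3446 ≈ 0.838

0.838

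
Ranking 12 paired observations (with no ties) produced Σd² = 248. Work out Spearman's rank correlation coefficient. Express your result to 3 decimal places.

ρ = 1 − 6Σd² / [n(n²−1)] = 1 − 6×248 / (12×143)
  = 1 − 1488/1716 = 1 − 0.8671 ≈ 0.133

0.133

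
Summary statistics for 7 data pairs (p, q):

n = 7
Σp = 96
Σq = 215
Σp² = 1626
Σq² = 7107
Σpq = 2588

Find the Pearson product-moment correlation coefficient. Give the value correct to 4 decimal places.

-0.9136

r = (nΣpq − ΣpΣq) / √[(nΣp² − (Σp)²)(nΣq² − (Σq)²)]
Numerator: 7×2588 − 96×215 = -2524
Denominator: √[(11382 − 9216)(49749 − 46225)] = √[2166 × 3524] = 2762.7856
r = -2524 / 2762.7856 ≈ -0.9136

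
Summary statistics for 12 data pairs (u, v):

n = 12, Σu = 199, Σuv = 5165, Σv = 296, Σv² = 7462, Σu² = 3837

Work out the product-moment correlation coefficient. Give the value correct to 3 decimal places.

r = (nΣuv − ΣuΣv) / √[(nΣu² − (Σu)²)(nΣv² − (Σv)²)]
Numerator: 12×5165 − 199×296 = 3076
Denominator: √[(46044 − 39601)(89544 − 87616)] = √[6443 × 1928] = 3524.5005
r = 3076 / 3524.5005 ≈ 0.873

0.873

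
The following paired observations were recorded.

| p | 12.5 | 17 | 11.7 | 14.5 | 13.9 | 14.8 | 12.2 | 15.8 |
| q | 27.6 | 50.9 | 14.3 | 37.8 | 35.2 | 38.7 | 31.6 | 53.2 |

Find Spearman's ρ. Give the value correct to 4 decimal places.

Rank p: 3, 8, 1, 5, 4, 6, 2, 7
Rank q: 2, 7, 1, 5, 4, 6, 3, 8
d = rank(p) − rank(q): 1, 1, 0, 0, 0, 0, -1, -1; Σd² = 4
ρ = 1 − 6Σd² / [n(n²−1)] = 1 − 6×4 / (8×63) = 1 − 24/504 ≈ 0.9524

0.9524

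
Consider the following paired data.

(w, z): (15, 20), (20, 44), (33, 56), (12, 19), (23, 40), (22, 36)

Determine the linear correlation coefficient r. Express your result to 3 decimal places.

n = 6, Σw = 125, Σz = 215, Σw² = 2871, Σz² = 8729, Σwz = 4968
nΣwz − ΣwΣz = 29808 − 26875 = 2933
nΣw² − (Σw)² = 17226 − 15625 = 1601; nΣz² − (Σz)² = 52374 − 46225 = 6149
r = 2933 / √(1601 × 6149) = 2933 / 3137.6024 ≈ 0.935

0.935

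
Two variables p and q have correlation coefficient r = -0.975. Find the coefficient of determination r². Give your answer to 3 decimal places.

0.951

r² = (-0.975)² = 0.951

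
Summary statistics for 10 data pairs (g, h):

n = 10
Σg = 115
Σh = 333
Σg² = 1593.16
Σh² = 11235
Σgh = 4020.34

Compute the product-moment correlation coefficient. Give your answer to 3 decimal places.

0.960

r = (nΣgh − ΣgΣh) / √[(nΣg² − (Σg)²)(nΣh² − (Σh)²)]
Numerator: 10×4020.34 − 115×333 = 1908.4
Denominator: √[(15931.6 − 13225)(112350 − 110889)] = √[2706.6 × 1461] = 1988.5529
r = 1908.4 / 1988.5529 ≈ 0.960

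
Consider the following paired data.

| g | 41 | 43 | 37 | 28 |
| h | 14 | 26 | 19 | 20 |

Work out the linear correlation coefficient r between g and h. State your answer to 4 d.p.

0.1247

n = 4, Σg = 149, Σh = 79, Σg² = 5683, Σh² = 1633, Σgh = 2955
nΣgh − ΣgΣh = 11820 − 11771 = 49
nΣg² − (Σg)² = 22732 − 22201 = 531; nΣh² − (Σh)² = 6532 − 6241 = 291
r = 49 / √(531 × 291) = 49 / 393.0916 ≈ 0.1247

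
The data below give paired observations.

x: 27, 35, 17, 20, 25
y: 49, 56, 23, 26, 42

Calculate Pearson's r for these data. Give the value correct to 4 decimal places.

0.9621

n = 5, Σx = 124, Σy = 196, Σx² = 3268, Σy² = 8506, Σxy = 5244
nΣxy − ΣxΣy = 26220 − 24304 = 1916
nΣx² − (Σx)² = 16340 − 15376 = 964; nΣy² − (Σy)² = 42530 − 38416 = 4114
r = 1916 / √(964 × 4114) = 1916 / 1991.4557 ≈ 0.9621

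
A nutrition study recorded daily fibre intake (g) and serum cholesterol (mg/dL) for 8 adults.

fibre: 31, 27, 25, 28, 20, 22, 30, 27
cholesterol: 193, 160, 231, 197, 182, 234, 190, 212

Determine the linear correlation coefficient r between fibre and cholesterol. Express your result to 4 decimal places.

-0.2552

n = 8, Σx = 210, Σy = 1599, Σx² = 5612, Σy² = 323943, Σxy = 41806
nΣxy − ΣxΣy = 334448 − 335790 = -1342
nΣx² − (Σx)² = 44896 − 44100 = 796; nΣy² − (Σy)² = 2591544 − 2556801 = 34743
r = -1342 / √(796 × 34743) = -1342 / 5258.8428 ≈ -0.2552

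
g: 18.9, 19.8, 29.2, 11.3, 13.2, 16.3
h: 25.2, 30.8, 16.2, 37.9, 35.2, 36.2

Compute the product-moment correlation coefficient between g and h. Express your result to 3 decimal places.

-0.941

n = 6, Σg = 108.7, Σh = 181.5, Σg² = 2169.51, Σh² = 5832.01, Σgh = 3042.13
nΣgh − ΣgΣh = 18252.78 − 19729.05 = -1476.27
nΣg² − (Σg)² = 13017.06 − 11815.69 = 1201.37; nΣh² − (Σh)² = 34992.06 − 32942.25 = 2049.81
r = -1476.27 / √(1201.37 × 2049.81) = -1476.27 / 1569.2610 ≈ -0.941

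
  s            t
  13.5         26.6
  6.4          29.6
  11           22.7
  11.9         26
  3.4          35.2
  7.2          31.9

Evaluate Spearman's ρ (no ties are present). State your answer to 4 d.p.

Rank s: 6, 2, 4, 5, 1, 3
Rank t: 3, 4, 1, 2, 6, 5
d = rank(s) − rank(t): 3, -2, 3, 3, -5, -2; Σd² = 60
ρ = 1 − 6Σd² / [n(n²−1)] = 1 − 6×60 / (6×35) = 1 − 360/210 ≈ -0.7143

-0.7143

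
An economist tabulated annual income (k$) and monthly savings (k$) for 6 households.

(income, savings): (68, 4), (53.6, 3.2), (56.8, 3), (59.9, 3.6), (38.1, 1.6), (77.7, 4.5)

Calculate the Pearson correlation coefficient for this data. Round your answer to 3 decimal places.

0.978

n = 6, Σx = 354.1, Σy = 19.9, Σx² = 21800.11, Σy² = 71.01, Σxy = 1240.17
nΣxy − ΣxΣy = 7441.02 − 7046.59 = 394.43
nΣx² − (Σx)² = 130800.66 − 125386.81 = 5413.85; nΣy² − (Σy)² = 426.06 − 396.01 = 30.05
r = 394.43 / √(5413.85 × 30.05) = 394.43 / 403.3438 ≈ 0.978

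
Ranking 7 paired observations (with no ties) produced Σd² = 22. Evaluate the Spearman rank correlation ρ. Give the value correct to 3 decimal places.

ρ = 1 − 6Σd² / [n(n²−1)] = 1 − 6×22 / (7×48)
  = 1 − 132/336 = 1 − 0.3929 ≈ 0.607

0.607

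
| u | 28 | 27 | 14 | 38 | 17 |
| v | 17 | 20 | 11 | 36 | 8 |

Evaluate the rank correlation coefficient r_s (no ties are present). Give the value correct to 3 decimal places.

0.800

Rank u: 4, 3, 1, 5, 2
Rank v: 3, 4, 2, 5, 1
d = rank(u) − rank(v): 1, -1, -1, 0, 1; Σd² = 4
ρ = 1 − 6Σd² / [n(n²−1)] = 1 − 6×4 / (5×24) = 1 − 24/120 ≈ 0.800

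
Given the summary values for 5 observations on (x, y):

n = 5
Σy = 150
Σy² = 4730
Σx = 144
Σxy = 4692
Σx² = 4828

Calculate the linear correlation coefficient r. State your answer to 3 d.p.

r = (nΣxy − ΣxΣy) / √[(nΣx² − (Σx)²)(nΣy² − (Σy)²)]
Numerator: 5×4692 − 144×150 = 1860
Denominator: √[(24140 − 20736)(23650 − 22500)] = √[3404 × 1150] = 1978.5348
r = 1860 / 1978.5348 ≈ 0.940

0.940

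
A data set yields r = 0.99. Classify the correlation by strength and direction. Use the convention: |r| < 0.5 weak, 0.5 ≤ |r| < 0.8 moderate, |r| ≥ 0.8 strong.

strong positive

r = 0.99 > 0 so the relationship is positive.
|r| = 0.99, which falls in the strong range.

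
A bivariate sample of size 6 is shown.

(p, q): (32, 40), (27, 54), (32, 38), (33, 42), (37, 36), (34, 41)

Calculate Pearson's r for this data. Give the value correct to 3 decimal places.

-0.883

n = 6, Σp = 195, Σq = 251, Σp² = 6391, Σq² = 10701, Σpq = 8066
nΣpq − ΣpΣq = 48396 − 48945 = -549
nΣp² − (Σp)² = 38346 − 38025 = 321; nΣq² − (Σq)² = 64206 − 63001 = 1205
r = -549 / √(321 × 1205) = -549 / 621.9365 ≈ -0.883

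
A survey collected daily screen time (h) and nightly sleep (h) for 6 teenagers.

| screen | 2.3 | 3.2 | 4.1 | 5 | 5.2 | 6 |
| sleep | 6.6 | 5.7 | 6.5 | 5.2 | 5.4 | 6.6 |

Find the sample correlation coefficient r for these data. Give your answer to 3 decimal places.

-0.238

n = 6, Σx = 25.8, Σy = 36, Σx² = 120.38, Σy² = 218.06, Σxy = 153.75
nΣxy − ΣxΣy = 922.5 − 928.8 = -6.3
nΣx² − (Σx)² = 722.28 − 665.64 = 56.64; nΣy² − (Σy)² = 1308.36 − 1296 = 12.36
r = -6.3 / √(56.64 × 12.36) = -6.3 / 26.4588 ≈ -0.238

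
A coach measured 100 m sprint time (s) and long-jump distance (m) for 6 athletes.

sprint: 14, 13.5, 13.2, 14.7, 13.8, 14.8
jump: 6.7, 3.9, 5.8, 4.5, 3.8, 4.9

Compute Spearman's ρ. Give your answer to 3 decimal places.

0.086

Rank sprint: 4, 2, 1, 5, 3, 6
Rank jump: 6, 2, 5, 3, 1, 4
d = rank(sprint) − rank(jump): -2, 0, -4, 2, 2, 2; Σd² = 32
ρ = 1 − 6Σd² / [n(n²−1)] = 1 − 6×32 / (6×35) = 1 − 192/210 ≈ 0.086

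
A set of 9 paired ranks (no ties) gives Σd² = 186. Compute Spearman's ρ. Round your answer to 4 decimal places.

ρ = 1 − 6Σd² / [n(n²−1)] = 1 − 6×186 / (9×80)
  = 1 − 1116/720 = 1 − 1.55000 ≈ -0.5500

-0.5500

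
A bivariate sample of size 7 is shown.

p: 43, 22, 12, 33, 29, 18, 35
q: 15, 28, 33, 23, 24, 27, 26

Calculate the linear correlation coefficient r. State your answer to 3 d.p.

-0.899

n = 7, Σp = 192, Σq = 176, Σp² = 5956, Σq² = 4608, Σpq = 4508
nΣpq − ΣpΣq = 31556 − 33792 = -2236
nΣp² − (Σp)² = 41692 − 36864 = 4828; nΣq² − (Σq)² = 32256 − 30976 = 1280
r = -2236 / √(4828 × 1280) = -2236 / 2485.9284 ≈ -0.899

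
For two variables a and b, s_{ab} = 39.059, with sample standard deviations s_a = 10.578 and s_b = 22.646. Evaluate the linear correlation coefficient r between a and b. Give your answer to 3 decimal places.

0.163

r = Cov(a,b) / (s_a · s_b) = 39.059 / (10.578 × 22.646)
  = 39.059 / 239.5494 ≈ 0.163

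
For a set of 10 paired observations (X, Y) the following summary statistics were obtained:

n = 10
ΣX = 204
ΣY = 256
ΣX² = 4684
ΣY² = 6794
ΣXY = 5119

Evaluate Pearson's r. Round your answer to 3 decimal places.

-0.292

r = (nΣXY − ΣXΣY) / √[(nΣX² − (ΣX)²)(nΣY² − (ΣY)²)]
Numerator: 10×5119 − 204×256 = -1034
Denominator: √[(46840 − 41616)(67940 − 65536)] = √[5224 × 2404] = 3543.7968
r = -1034 / 3543.7968 ≈ -0.292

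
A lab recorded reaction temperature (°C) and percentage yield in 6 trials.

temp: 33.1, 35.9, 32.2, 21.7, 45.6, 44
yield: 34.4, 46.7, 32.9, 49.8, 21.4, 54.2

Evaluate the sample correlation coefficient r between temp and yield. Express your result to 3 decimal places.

n = 6, Σx = 212.5, Σy = 239.4, Σx² = 7907.51, Σy² = 10322.3, Σxy = 8315.85
nΣxy − ΣxΣy = 49895.1 − 50872.5 = -977.4
nΣx² − (Σx)² = 47445.06 − 45156.25 = 2288.81; nΣy² − (Σy)² = 61933.8 − 57312.36 = 4621.44
r = -977.4 / √(2288.81 × 4621.44) = -977.4 / 3252.3220 ≈ -0.301

-0.301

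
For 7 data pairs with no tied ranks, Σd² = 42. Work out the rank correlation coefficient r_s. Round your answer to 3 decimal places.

0.250

ρ = 1 − 6Σd² / [n(n²−1)] = 1 − 6×42 / (7×48)
  = 1 − 252/336 = 1 − 0.7500 ≈ 0.250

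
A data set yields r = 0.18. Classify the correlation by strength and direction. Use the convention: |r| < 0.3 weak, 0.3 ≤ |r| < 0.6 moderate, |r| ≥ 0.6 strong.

weak positive

r = 0.18 > 0 so the relationship is positive.
|r| = 0.18, which falls in the weak range.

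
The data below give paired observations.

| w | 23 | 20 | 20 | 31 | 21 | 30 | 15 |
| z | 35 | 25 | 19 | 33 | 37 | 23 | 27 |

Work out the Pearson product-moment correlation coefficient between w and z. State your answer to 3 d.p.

0.136

n = 7, Σw = 160, Σz = 199, Σw² = 3856, Σz² = 5927, Σwz = 4580
nΣwz − ΣwΣz = 32060 − 31840 = 220
nΣw² − (Σw)² = 26992 − 25600 = 1392; nΣz² − (Σz)² = 41489 − 39601 = 1888
r = 220 / √(1392 × 1888) = 220 / 1621.1403 ≈ 0.136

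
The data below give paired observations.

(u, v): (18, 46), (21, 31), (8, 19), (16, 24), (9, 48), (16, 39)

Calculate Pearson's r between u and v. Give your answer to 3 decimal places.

0.116

n = 6, Σu = 88, Σv = 207, Σu² = 1422, Σv² = 7839, Σuv = 3071
nΣuv − ΣuΣv = 18426 − 18216 = 210
nΣu² − (Σu)² = 8532 − 7744 = 788; nΣv² − (Σv)² = 47034 − 42849 = 4185
r = 210 / √(788 × 4185) = 210 / 1815.9791 ≈ 0.116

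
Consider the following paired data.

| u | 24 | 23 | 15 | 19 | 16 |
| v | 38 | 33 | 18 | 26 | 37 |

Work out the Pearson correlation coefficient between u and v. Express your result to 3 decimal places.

0.578

n = 5, Σu = 97, Σv = 152, Σu² = 1947, Σv² = 4902, Σuv = 3027
nΣuv − ΣuΣv = 15135 − 14744 = 391
nΣu² − (Σu)² = 9735 − 9409 = 326; nΣv² − (Σv)² = 24510 − 23104 = 1406
r = 391 / √(326 × 1406) = 391 / 677.0199 ≈ 0.578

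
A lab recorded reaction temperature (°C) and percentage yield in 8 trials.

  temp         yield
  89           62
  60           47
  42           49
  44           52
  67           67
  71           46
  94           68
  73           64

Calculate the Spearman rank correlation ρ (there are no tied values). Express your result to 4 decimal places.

0.5476

Rank temp: 7, 3, 1, 2, 4, 5, 8, 6
Rank yield: 5, 2, 3, 4, 7, 1, 8, 6
d = rank(temp) − rank(yield): 2, 1, -2, -2, -3, 4, 0, 0; Σd² = 38
ρ = 1 − 6Σd² / [n(n²−1)] = 1 − 6×38 / (8×63) = 1 − 228/504 ≈ 0.5476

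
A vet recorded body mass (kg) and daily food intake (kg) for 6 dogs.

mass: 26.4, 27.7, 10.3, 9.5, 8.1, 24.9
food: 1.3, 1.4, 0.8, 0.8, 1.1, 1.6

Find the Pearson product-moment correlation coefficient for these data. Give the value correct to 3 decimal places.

0.845

n = 6, Σx = 106.9, Σy = 7, Σx² = 2346.21, Σy² = 8.7, Σxy = 137.69
nΣxy − ΣxΣy = 826.14 − 748.3 = 77.84
nΣx² − (Σx)² = 14077.26 − 11427.61 = 2649.65; nΣy² − (Σy)² = 52.2 − 49 = 3.2
r = 77.84 / √(2649.65 × 3.2) = 77.84 / 92.0808 ≈ 0.845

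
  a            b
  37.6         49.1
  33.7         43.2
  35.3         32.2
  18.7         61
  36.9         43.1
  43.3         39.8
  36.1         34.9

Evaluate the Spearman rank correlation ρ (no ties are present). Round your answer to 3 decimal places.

Rank a: 6, 2, 3, 1, 5, 7, 4
Rank b: 6, 5, 1, 7, 4, 3, 2
d = rank(a) − rank(b): 0, -3, 2, -6, 1, 4, 2; Σd² = 70
ρ = 1 − 6Σd² / [n(n²−1)] = 1 − 6×70 / (7×48) = 1 − 420/336 ≈ -0.250

-0.250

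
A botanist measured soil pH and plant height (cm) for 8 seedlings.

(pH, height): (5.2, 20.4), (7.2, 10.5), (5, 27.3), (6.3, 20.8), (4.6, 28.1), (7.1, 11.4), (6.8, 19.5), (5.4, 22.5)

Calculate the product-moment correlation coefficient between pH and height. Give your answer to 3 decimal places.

-0.899

n = 8, Σx = 47.6, Σy = 160.5, Σx² = 290.54, Σy² = 3510.41, Σxy = 913.52
nΣxy − ΣxΣy = 7308.16 − 7639.8 = -331.64
nΣx² − (Σx)² = 2324.32 − 2265.76 = 58.56; nΣy² − (Σy)² = 28083.28 − 25760.25 = 2323.03
r = -331.64 / √(58.56 × 2323.03) = -331.64 / 368.8314 ≈ -0.899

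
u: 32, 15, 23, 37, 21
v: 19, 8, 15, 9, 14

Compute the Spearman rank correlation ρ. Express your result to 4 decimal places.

0.4000

Rank u: 4, 1, 3, 5, 2
Rank v: 5, 1, 4, 2, 3
d = rank(u) − rank(v): -1, 0, -1, 3, -1; Σd² = 12
ρ = 1 − 6Σd² / [n(n²−1)] = 1 − 6×12 / (5×24) = 1 − 72/120 ≈ 0.4000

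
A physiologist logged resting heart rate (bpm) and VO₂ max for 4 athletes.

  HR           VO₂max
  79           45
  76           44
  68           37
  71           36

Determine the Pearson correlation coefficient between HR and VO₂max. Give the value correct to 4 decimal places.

n = 4, Σx = 294, Σy = 162, Σx² = 21682, Σy² = 6626, Σxy = 11971
nΣxy − ΣxΣy = 47884 − 47628 = 256
nΣx² − (Σx)² = 86728 − 86436 = 292; nΣy² − (Σy)² = 26504 − 26244 = 260
r = 256 / √(292 × 260) = 256 / 275.5358 ≈ 0.9291

0.9291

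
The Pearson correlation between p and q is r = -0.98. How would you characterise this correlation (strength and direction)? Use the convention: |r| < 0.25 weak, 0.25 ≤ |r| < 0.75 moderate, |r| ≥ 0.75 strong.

strong negative

r = -0.98 < 0 so the relationship is negative.
|r| = 0.98, which falls in the strong range.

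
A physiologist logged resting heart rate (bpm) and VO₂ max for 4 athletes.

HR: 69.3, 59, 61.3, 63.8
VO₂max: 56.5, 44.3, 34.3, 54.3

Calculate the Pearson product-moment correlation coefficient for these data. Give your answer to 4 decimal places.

0.7214

n = 4, Σx = 253.4, Σy = 189.4, Σx² = 16111.62, Σy² = 9279.72, Σxy = 12096.08
nΣxy − ΣxΣy = 48384.32 − 47993.96 = 390.36
nΣx² − (Σx)² = 64446.48 − 64211.56 = 234.92; nΣy² − (Σy)² = 37118.88 − 35872.36 = 1246.52
r = 390.36 / √(234.92 × 1246.52) = 390.36 / 541.1400 ≈ 0.7214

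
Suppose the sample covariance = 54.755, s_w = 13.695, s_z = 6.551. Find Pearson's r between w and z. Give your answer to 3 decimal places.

r = Cov(w,z) / (s_w · s_z) = 54.755 / (13.695 × 6.551)
  = 54.755 / 89.7159 ≈ 0.610

0.610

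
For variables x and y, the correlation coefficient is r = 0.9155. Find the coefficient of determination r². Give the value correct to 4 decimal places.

r² = (0.9155)² = 0.8381

0.8381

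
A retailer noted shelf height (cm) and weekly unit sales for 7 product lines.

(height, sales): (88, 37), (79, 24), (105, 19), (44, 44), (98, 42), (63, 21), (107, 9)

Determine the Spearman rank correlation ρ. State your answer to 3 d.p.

-0.643

Rank height: 4, 3, 6, 1, 5, 2, 7
Rank sales: 5, 4, 2, 7, 6, 3, 1
d = rank(height) − rank(sales): -1, -1, 4, -6, -1, -1, 6; Σd² = 92
ρ = 1 − 6Σd² / [n(n²−1)] = 1 − 6×92 / (7×48) = 1 − 552/336 ≈ -0.643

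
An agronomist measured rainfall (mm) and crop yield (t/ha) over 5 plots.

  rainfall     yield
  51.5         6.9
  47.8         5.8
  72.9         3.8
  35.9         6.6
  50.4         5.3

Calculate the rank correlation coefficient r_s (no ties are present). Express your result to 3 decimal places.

Rank rainfall: 4, 2, 5, 1, 3
Rank yield: 5, 3, 1, 4, 2
d = rank(rainfall) − rank(yield): -1, -1, 4, -3, 1; Σd² = 28
ρ = 1 − 6Σd² / [n(n²−1)] = 1 − 6×28 / (5×24) = 1 − 168/120 ≈ -0.400

-0.400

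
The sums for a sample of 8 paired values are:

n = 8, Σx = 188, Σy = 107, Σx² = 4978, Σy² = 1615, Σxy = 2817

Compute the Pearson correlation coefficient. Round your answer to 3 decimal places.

r = (nΣxy − ΣxΣy) / √[(nΣx² − (Σx)²)(nΣy² − (Σy)²)]
Numerator: 8×2817 − 188×107 = 2420
Denominator: √[(39824 − 35344)(12920 − 11449)] = √[4480 × 1471] = 2567.1151
r = 2420 / 2567.1151 ≈ 0.943

0.943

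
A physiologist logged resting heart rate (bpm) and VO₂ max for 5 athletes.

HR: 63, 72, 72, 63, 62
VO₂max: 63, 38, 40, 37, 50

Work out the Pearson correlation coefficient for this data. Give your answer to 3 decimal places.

n = 5, Σx = 332, Σy = 228, Σx² = 22150, Σy² = 10882, Σxy = 15016
nΣxy − ΣxΣy = 75080 − 75696 = -616
nΣx² − (Σx)² = 110750 − 110224 = 526; nΣy² − (Σy)² = 54410 − 51984 = 2426
r = -616 / √(526 × 2426) = -616 / 1129.6353 ≈ -0.545

-0.545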